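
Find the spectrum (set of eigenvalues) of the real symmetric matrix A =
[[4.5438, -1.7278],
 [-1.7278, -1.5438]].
sigma(A) ≈ {-2, 5}

A is real symmetric, so its spectrum consists of real eigenvalues. Expanding the characteristic polynomial of the displayed matrix gives
  det(λ I - A) = p(λ) = λ^2 + (-3)λ + (-10).
Solving p(λ) = 0 yields eigenvalues ≈ -2, 5. (A is shown rounded to 4 decimals, so these recover the underlying integer eigenvalues to within that precision.)
Verification: the trace of A = 3 equals the sum of eigenvalues 3, and det(A) ≈ -10.0000 matches the eigenvalue product -10.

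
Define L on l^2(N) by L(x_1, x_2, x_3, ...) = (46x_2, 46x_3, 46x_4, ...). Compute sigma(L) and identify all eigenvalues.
sigma(L) = closed disk {z in C : |z| ≤ 46}; sigma_p(L) = open disk {z in C : |z| < 46}

Note L = 46·V where V is the unit left shift (V x)_k = x_{k+1}; so sigma(L) = 46·sigma(V) and ||L|| = 46||V||. ||L x||^2 = 2116sum_{k≥2} |x_k|^2 ≤ 2116||x||^2, with equality on {x : x_1 = 0}, so ||L|| = 46. For any lambda with |lambda| < 46, set r = lambda/46 (|r| < 1); the vector x = (1, r, r^2, ...) is in l^2 and satisfies L x = 46(r, r^2, ...) = lambda x, so lambda is an eigenvalue. On the boundary |lambda| = 46 the geometric series diverges, so no l^2 eigenvector exists, but these lambda lie in the approximate point spectrum. Hence sigma(L) is the closed disk of radius 46 and sigma_p(L) is the open disk.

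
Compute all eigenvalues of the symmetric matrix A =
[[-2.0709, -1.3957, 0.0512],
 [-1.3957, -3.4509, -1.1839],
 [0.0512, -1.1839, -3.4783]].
sigma(A) ≈ {-5, -3, -1}

A is real symmetric, so its spectrum consists of real eigenvalues. Expanding the characteristic polynomial of the displayed matrix gives
  det(λ I - A) = p(λ) = λ^3 + (9)λ^2 + (23)λ + (15.001).
Solving p(λ) = 0 yields eigenvalues ≈ -5, -3, -1. (A is shown rounded to 4 decimals, so these recover the underlying integer eigenvalues to within that precision.)
Verification: the trace of A = -9 equals the sum of eigenvalues -9, and det(A) ≈ -15.0010 matches the eigenvalue product -15.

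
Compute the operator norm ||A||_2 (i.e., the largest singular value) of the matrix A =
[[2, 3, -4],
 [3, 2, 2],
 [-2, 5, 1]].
||A||_2 ≈ 6.2326 (= sqrt(largest eigenvalue of A^T A))

||A||_2 = sigma_max(A) = sqrt(lambda_max(A^T A)). Form the symmetric matrix M = A^T A =
[[17, 2, -4],
 [2, 38, -3],
 [-4, -3, 21]].
Its characteristic polynomial (trace, sum of principal 2x2 minors, determinant of M give the coefficients) is
  p(λ) = det(λ I - M) = λ^3 - 76λ^2 + 1772λ - 12769.
No integer candidate from the rational root theorem (±divisors of 12769) is a root, so the roots are irrational. The cubic discriminant is Δ = 10205893 > 0, so there are three distinct real roots. p(14) = -113 and p(15) = 86 have opposite signs, so a root lies in (14, 15); Newton's method refines it to λ ≈ 14.5272. p(22) = 79 and p(23) = -50 have opposite signs, so a root lies in (22, 23); Newton's method refines it to λ ≈ 22.6276. p(38) = -305 and p(39) = 62 have opposite signs, so a root lies in (38, 39); Newton's method refines it to λ ≈ 38.8453. Check (Vieta): the three roots sum to 76, matching tr M = 76.
So the eigenvalues of A^T A are ≈ 14.5272, 22.6276, 38.8453 (all ≥ 0, as they must be for A^T A). The largest is λ_max ≈ 38.8453, hence ||A||_2 = sqrt(λ_max) ≈ 6.2326.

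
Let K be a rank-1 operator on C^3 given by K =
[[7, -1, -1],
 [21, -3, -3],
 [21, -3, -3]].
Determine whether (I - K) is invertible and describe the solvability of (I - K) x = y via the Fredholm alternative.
(I - K) is singular (det(I - K) = 0, i.e. 1 ∈ sigma(K)). (I - K) x = y is solvable iff y ⊥ ker((I - K)^*) = span{(7, -1, -1)}, i.e. iff 7y_1 - y_2 - y_3 = 0. When solvable, the solutions are x = y + c·(1, 3, 3), c arbitrary (ker(I - K) = span{(1, 3, 3)}, dimension 1).

K has rank 1, so it is an outer product K = u v^T: every row of K is a multiple of one row vector. Reading off the entries, u = (1, 3, 3) and v = (7, -1, -1) (row i of K equals u_i·v^T). A rank-one matrix u v^T satisfies K u = u (v·u) and kills the (2)-dimensional subspace v^⊥, so its characteristic polynomial is lambda^2 (lambda - v·u) with v·u = tr K = 1. Hence the eigenvalues of I - K are 1 (multiplicity 2) and 1 - (1) = 0, so det(I - K) = 0. (Direct check: I - K =
[[-6, 1, 1],
 [-21, 4, 3],
 [-21, 3, 4]]
has determinant 0.) So 1 is an eigenvalue of K and (I - K) is not invertible. The finite-dimensional Fredholm alternative says: either (I - K) is invertible, or ker(I - K) ≠ {0} and then range(I - K) = ker((I - K)^*)^⊥, with dim ker(I - K) = dim ker((I - K)^*). We are in the second case, so we need both kernels. Kernel of I - K: (I - K) u = u - u (v·u) = u - u = 0, so ker(I - K) = span{u} = span{(1, 3, 3)} (it is exactly 1-dimensional because rank(I - K) = 2). Kernel of the adjoint: K is real, so (I - K)^* = I - K^T = I - v u^T, and (I - v u^T) v = v - v (u·v) = 0; hence ker((I - K)^*) = span{v} = span{(7, -1, -1)}. Therefore (I - K) x = y is solvable iff <y, v> = 0, i.e. iff 7y_1 - y_2 - y_3 = 0. When this holds, K y = u (v·y) = 0, so (I - K) y = y and x = y is a particular solution; the full solution set is the line x = y + c·u = y + c·(1, 3, 3), c ∈ C.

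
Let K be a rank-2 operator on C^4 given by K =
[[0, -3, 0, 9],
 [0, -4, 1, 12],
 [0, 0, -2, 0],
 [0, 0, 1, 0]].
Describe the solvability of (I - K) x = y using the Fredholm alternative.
(I - K) is invertible (det(I - K) = 15 ≠ 0), so for every y in C^4 the equation (I - K) x = y has a unique solution.

K has rank 2 and factors as K = U V^T = u1 v1^T + u2 v2^T with u1 = (-3, -3, -2, 1), v1 = (0, 1, 0, -3), u2 = (0, -1, 2, -1), v2 = (0, 1, -1, -3) (multiplying out reproduces the displayed K). The nonzero eigenvalues of U V^T coincide with those of the 2 x 2 matrix G = V^T U = [[v1·u1, v1·u2], [v2·u1, v2·u2]] = [[-6, 2], [-4, 0]], and by the Sylvester determinant identity det(I_4 - U V^T) = det(I_2 - V^T U) = det([[7, -2], [4, 1]]) = (7)(1) - (-2)(4) = 15. (Direct check: I - K =
[[1, 3, 0, -9],
 [0, 5, -1, -12],
 [0, 0, 3, 0],
 [0, 0, -1, 1]]
has determinant 15.) The finite-dimensional Fredholm alternative says: either (I - K) is invertible, or ker(I - K) ≠ {0} and then range(I - K) = ker((I - K)^*)^⊥, with dim ker(I - K) = dim ker((I - K)^*). Since det(I - K) ≠ 0, 1 is not an eigenvalue of K and ker(I - K) = {0}, so we are in the first case: for every y there is a unique x = (I - K)^(-1) y. (Explicitly, by the Woodbury identity, (I - U V^T)^(-1) = I + U (I_2 - G)^(-1) V^T.)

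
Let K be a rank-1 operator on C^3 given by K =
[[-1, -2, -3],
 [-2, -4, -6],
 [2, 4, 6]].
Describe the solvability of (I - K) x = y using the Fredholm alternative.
(I - K) is singular (det(I - K) = 0, i.e. 1 ∈ sigma(K)). (I - K) x = y is solvable iff y ⊥ ker((I - K)^*) = span{(-1, -2, -3)}, i.e. iff -y_1 - 2y_2 - 3y_3 = 0. When solvable, the solutions are x = y + c·(1, 2, -2), c arbitrary (ker(I - K) = span{(1, 2, -2)}, dimension 1).

K has rank 1, so it is an outer product K = u v^T: every row of K is a multiple of one row vector. Reading off the entries, u = (1, 2, -2) and v = (-1, -2, -3) (row i of K equals u_i·v^T). A rank-one matrix u v^T satisfies K u = u (v·u) and kills the (2)-dimensional subspace v^⊥, so its characteristic polynomial is lambda^2 (lambda - v·u) with v·u = tr K = 1. Hence the eigenvalues of I - K are 1 (multiplicity 2) and 1 - (1) = 0, so det(I - K) = 0. (Direct check: I - K =
[[2, 2, 3],
 [2, 5, 6],
 [-2, -4, -5]]
has determinant 0.) So 1 is an eigenvalue of K and (I - K) is not invertible. The finite-dimensional Fredholm alternative says: either (I - K) is invertible, or ker(I - K) ≠ {0} and then range(I - K) = ker((I - K)^*)^⊥, with dim ker(I - K) = dim ker((I - K)^*). We are in the second case, so we need both kernels. Kernel of I - K: (I - K) u = u - u (v·u) = u - u = 0, so ker(I - K) = span{u} = span{(1, 2, -2)} (it is exactly 1-dimensional because rank(I - K) = 2). Kernel of the adjoint: K is real, so (I - K)^* = I - K^T = I - v u^T, and (I - v u^T) v = v - v (u·v) = 0; hence ker((I - K)^*) = span{v} = span{(-1, -2, -3)}. Therefore (I - K) x = y is solvable iff <y, v> = 0, i.e. iff -y_1 - 2y_2 - 3y_3 = 0. When this holds, K y = u (v·y) = 0, so (I - K) y = y and x = y is a particular solution; the full solution set is the line x = y + c·u = y + c·(1, 2, -2), c ∈ C.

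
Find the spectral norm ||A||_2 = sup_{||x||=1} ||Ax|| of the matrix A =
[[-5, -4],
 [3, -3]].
||A||_2 = sqrt((59 + sqrt(565))/2) ≈ 6.4331 (= sqrt(largest eigenvalue of A^T A))

||A||_2 = sigma_max(A) = sqrt(lambda_max(A^T A)). Form the symmetric matrix M = A^T A =
[[34, 11],
 [11, 25]].
Its characteristic polynomial (trace, determinant of M give the coefficients) is
  p(λ) = det(λ I - M) = λ^2 - 59λ + 729.
For λ^2 - 59λ + 729 the discriminant is 565. It is nonnegative but not a perfect square, so the roots are real and irrational: λ = (59 ± sqrt(565))/2 ≈ 41.3849, 17.6151.
So the eigenvalues of A^T A are ≈ 17.6151, 41.3849 (all ≥ 0, as they must be for A^T A). The largest is λ_max = (59 + sqrt(565))/2 ≈ 41.3849, hence ||A||_2 = sqrt(λ_max) = sqrt((59 + sqrt(565))/2) ≈ 6.4331.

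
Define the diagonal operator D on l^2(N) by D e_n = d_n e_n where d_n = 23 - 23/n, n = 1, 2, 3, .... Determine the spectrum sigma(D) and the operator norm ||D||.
sigma(D) = {23 - 23/n : n ≥ 1} ∪ {23}; ||D|| = 23

A bounded diagonal operator on l^2 with diagonal entries d_n has spectrum equal to the closure of {d_n : n ≥ 1}: every d_n is an eigenvalue (with eigenvector e_n), so {d_n} ⊂ sigma(D); the spectrum is closed, so its closure is too; and for lambda not in the closure, (D - lambda I) has bounded inverse (the diagonal entries 1/(d_n - lambda) are bounded). For our sequence d_n = 23 - 23/n, n = 1, 2, 3, ...:
  - {d_n} = {23 - 23/n : n ≥ 1}; the only limit point is 23
  - closure = {23 - 23/n : n ≥ 1} ∪ {23}
For the norm: a diagonal operator has ||D|| = sup_n |d_n|. Here d_n = 23 - 23/n increases monotonically from d_1 = 0 toward 23, with all terms in [0, 23); so sup_n |d_n| = 23 (the supremum is the limit, not attained). So ||D|| = 23.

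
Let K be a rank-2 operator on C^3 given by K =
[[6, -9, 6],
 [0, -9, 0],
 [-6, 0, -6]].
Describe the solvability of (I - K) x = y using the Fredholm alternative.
(I - K) is invertible (det(I - K) = 10 ≠ 0), so for every y in C^3 the equation (I - K) x = y has a unique solution.

K has rank 2 and factors as K = U V^T = u1 v1^T + u2 v2^T with u1 = (2, 0, -2), v1 = (3, 0, 3), u2 = (3, 3, 0), v2 = (0, -3, 0) (multiplying out reproduces the displayed K). The nonzero eigenvalues of U V^T coincide with those of the 2 x 2 matrix G = V^T U = [[v1·u1, v1·u2], [v2·u1, v2·u2]] = [[0, 9], [0, -9]], and by the Sylvester determinant identity det(I_3 - U V^T) = det(I_2 - V^T U) = det([[1, -9], [0, 10]]) = (1)(10) - (-9)(0) = 10. (Direct check: I - K =
[[-5, 9, -6],
 [0, 10, 0],
 [6, 0, 7]]
has determinant 10.) The finite-dimensional Fredholm alternative says: either (I - K) is invertible, or ker(I - K) ≠ {0} and then range(I - K) = ker((I - K)^*)^⊥, with dim ker(I - K) = dim ker((I - K)^*). Since det(I - K) ≠ 0, 1 is not an eigenvalue of K and ker(I - K) = {0}, so we are in the first case: for every y there is a unique x = (I - K)^(-1) y. (Explicitly, by the Woodbury identity, (I - U V^T)^(-1) = I + U (I_2 - G)^(-1) V^T.)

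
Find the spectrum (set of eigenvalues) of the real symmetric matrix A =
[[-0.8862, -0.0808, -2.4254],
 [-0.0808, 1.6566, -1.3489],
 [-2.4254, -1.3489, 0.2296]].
sigma(A) ≈ {-3, 1, 3}

A is real symmetric, so its spectrum consists of real eigenvalues. Expanding the characteristic polynomial of the displayed matrix gives
  det(λ I - A) = p(λ) = λ^3 + (-1)λ^2 + (-9)λ + (9).
Solving p(λ) = 0 yields eigenvalues ≈ -3, 1, 3. (A is shown rounded to 4 decimals, so these recover the underlying integer eigenvalues to within that precision.)
Verification: the trace of A = 1 equals the sum of eigenvalues 1, and det(A) ≈ -8.9999 matches the eigenvalue product -9.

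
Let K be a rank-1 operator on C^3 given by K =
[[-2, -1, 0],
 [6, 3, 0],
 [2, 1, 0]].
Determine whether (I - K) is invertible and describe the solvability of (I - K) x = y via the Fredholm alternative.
(I - K) is singular (det(I - K) = 0, i.e. 1 ∈ sigma(K)). (I - K) x = y is solvable iff y ⊥ ker((I - K)^*) = span{(-2, -1, 0)}, i.e. iff -2y_1 - y_2 = 0. When solvable, the solutions are x = y + c·(1, -3, -1), c arbitrary (ker(I - K) = span{(1, -3, -1)}, dimension 1).

K has rank 1, so it is an outer product K = u v^T: every row of K is a multiple of one row vector. Reading off the entries, u = (1, -3, -1) and v = (-2, -1, 0) (row i of K equals u_i·v^T). A rank-one matrix u v^T satisfies K u = u (v·u) and kills the (2)-dimensional subspace v^⊥, so its characteristic polynomial is lambda^2 (lambda - v·u) with v·u = tr K = 1. Hence the eigenvalues of I - K are 1 (multiplicity 2) and 1 - (1) = 0, so det(I - K) = 0. (Direct check: I - K =
[[3, 1, 0],
 [-6, -2, 0],
 [-2, -1, 1]]
has determinant 0.) So 1 is an eigenvalue of K and (I - K) is not invertible. The finite-dimensional Fredholm alternative says: either (I - K) is invertible, or ker(I - K) ≠ {0} and then range(I - K) = ker((I - K)^*)^⊥, with dim ker(I - K) = dim ker((I - K)^*). We are in the second case, so we need both kernels. Kernel of I - K: (I - K) u = u - u (v·u) = u - u = 0, so ker(I - K) = span{u} = span{(1, -3, -1)} (it is exactly 1-dimensional because rank(I - K) = 2). Kernel of the adjoint: K is real, so (I - K)^* = I - K^T = I - v u^T, and (I - v u^T) v = v - v (u·v) = 0; hence ker((I - K)^*) = span{v} = span{(-2, -1, 0)}. Therefore (I - K) x = y is solvable iff <y, v> = 0, i.e. iff -2y_1 - y_2 = 0. When this holds, K y = u (v·y) = 0, so (I - K) y = y and x = y is a particular solution; the full solution set is the line x = y + c·u = y + c·(1, -3, -1), c ∈ C.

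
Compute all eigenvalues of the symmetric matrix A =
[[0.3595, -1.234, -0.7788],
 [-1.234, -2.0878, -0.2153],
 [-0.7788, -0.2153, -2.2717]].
sigma(A) ≈ {-3, -2, 1}

A is real symmetric, so its spectrum consists of real eigenvalues. Expanding the characteristic polynomial of the displayed matrix gives
  det(λ I - A) = p(λ) = λ^3 + (4)λ^2 + (1)λ + (-6).
Solving p(λ) = 0 yields eigenvalues ≈ -3, -2, 1. (A is shown rounded to 4 decimals, so these recover the underlying integer eigenvalues to within that precision.)
Verification: the trace of A = -4 equals the sum of eigenvalues -4, and det(A) ≈ 6.0001 matches the eigenvalue product 6.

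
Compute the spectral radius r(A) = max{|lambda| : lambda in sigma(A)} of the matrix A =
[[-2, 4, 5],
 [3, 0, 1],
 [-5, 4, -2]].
r(A) ≈ 5.3902

The eigenvalues of A are the roots of its characteristic polynomial. With M = A (coefficients from the trace, the sum of principal 2x2 minors, and det A):
  p(λ) = det(λ I - M) = λ^3 + 4λ^2 + 13λ - 72.
No integer candidate from the rational root theorem (±divisors of 72) is a root, so the roots are irrational. The cubic discriminant is Δ = -195012 < 0, so there is one real root and a complex-conjugate pair. p(2) = -22 and p(3) = 30 have opposite signs, so a root lies in (2, 3); Newton's method refines it to λ ≈ 2.4782. Dividing out (λ - (2.4782)) leaves approximately λ^2 + 6.4782λ + 29.0539. For λ^2 + 6.4782λ + 29.0539 the discriminant is -74.249. It is negative, so the remaining roots are the complex-conjugate pair λ ≈ -3.2391 ± 4.3084i. Their product equals the constant term, so |λ|^2 ≈ 29.0539 and |λ| ≈ 5.3902.
Thus the eigenvalues (to 4 decimals) are 2.4782 (modulus 2.4782); -3.2391 ± 4.3084i (modulus 5.3902). The spectral radius is the largest modulus: r(A) ≈ 5.3902. (Cross-check: r(A) ≤ ||A||_2 ≈ 8.0127; equality holds whenever A is normal, though it can also hold for some non-normal A.)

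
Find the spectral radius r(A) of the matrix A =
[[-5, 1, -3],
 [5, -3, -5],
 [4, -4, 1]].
r(A) ≈ 5.6441

The eigenvalues of A are the roots of its characteristic polynomial. With M = A (coefficients from the trace, the sum of principal 2x2 minors, and det A):
  p(λ) = det(λ I - M) = λ^3 + 7λ^2 - 6λ - 114.
No integer candidate from the rational root theorem (±divisors of 114) is a root, so the roots are irrational. The cubic discriminant is Δ = -105672 < 0, so there is one real root and a complex-conjugate pair. p(3) = -42 and p(4) = 38 have opposite signs, so a root lies in (3, 4); Newton's method refines it to λ ≈ 3.5786. Dividing out (λ - (3.5786)) leaves approximately λ^2 + 10.5786λ + 31.8562. For λ^2 + 10.5786λ + 31.8562 the discriminant is -15.5187. It is negative, so the remaining roots are the complex-conjugate pair λ ≈ -5.2893 ± 1.9697i. Their product equals the constant term, so |λ|^2 ≈ 31.8562 and |λ| ≈ 5.6441.
Thus the eigenvalues (to 4 decimals) are 3.5786 (modulus 3.5786); -5.2893 ± 1.9697i (modulus 5.6441). The spectral radius is the largest modulus: r(A) ≈ 5.6441. (Cross-check: r(A) ≤ ||A||_2 ≈ 9.4219; equality holds whenever A is normal, though it can also hold for some non-normal A.)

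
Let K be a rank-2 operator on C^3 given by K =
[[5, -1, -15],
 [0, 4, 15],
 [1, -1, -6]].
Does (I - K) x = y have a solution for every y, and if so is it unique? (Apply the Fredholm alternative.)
(I - K) is invertible (det(I - K) = -6 ≠ 0), so for every y in C^3 the equation (I - K) x = y has a unique solution.

K has rank 2 and factors as K = U V^T = u1 v1^T + u2 v2^T with u1 = (-3, 2, -1), v1 = (-3, -1, 3), u2 = (2, -3, 1), v2 = (-2, -2, -3) (multiplying out reproduces the displayed K). The nonzero eigenvalues of U V^T coincide with those of the 2 x 2 matrix G = V^T U = [[v1·u1, v1·u2], [v2·u1, v2·u2]] = [[4, 0], [5, -1]], and by the Sylvester determinant identity det(I_3 - U V^T) = det(I_2 - V^T U) = det([[-3, 0], [-5, 2]]) = (-3)(2) - (0)(-5) = -6. (Direct check: I - K =
[[-4, 1, 15],
 [0, -3, -15],
 [-1, 1, 7]]
has determinant -6.) The finite-dimensional Fredholm alternative says: either (I - K) is invertible, or ker(I - K) ≠ {0} and then range(I - K) = ker((I - K)^*)^⊥, with dim ker(I - K) = dim ker((I - K)^*). Since det(I - K) ≠ 0, 1 is not an eigenvalue of K and ker(I - K) = {0}, so we are in the first case: for every y there is a unique x = (I - K)^(-1) y. (Explicitly, by the Woodbury identity, (I - U V^T)^(-1) = I + U (I_2 - G)^(-1) V^T.)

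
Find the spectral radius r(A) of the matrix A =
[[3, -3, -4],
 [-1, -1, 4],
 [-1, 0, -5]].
r(A) ≈ 5.1492

The eigenvalues of A are the roots of its characteristic polynomial. With M = A (coefficients from the trace, the sum of principal 2x2 minors, and det A):
  p(λ) = det(λ I - M) = λ^3 + 3λ^2 - 20λ - 46.
No integer candidate from the rational root theorem (±divisors of 46) is a root, so the roots are irrational. The cubic discriminant is Δ = 33116 > 0, so there are three distinct real roots. p(-6) = -34 and p(-5) = 4 have opposite signs, so a root lies in (-6, -5); Newton's method refines it to λ ≈ -5.1492. p(-3) = 14 and p(-2) = -2 have opposite signs, so a root lies in (-3, -2); Newton's method refines it to λ ≈ -2.1016. p(4) = -14 and p(5) = 54 have opposite signs, so a root lies in (4, 5); Newton's method refines it to λ ≈ 4.2508. Check (Vieta): the three roots sum to -3, matching tr M = -3.
Thus the eigenvalues (to 4 decimals) are -5.1492 (modulus 5.1492); -2.1016 (modulus 2.1016); 4.2508 (modulus 4.2508). The spectral radius is the largest modulus: r(A) ≈ 5.1492. (Cross-check: r(A) ≤ ||A||_2 ≈ 7.8298; equality holds whenever A is normal, though it can also hold for some non-normal A.)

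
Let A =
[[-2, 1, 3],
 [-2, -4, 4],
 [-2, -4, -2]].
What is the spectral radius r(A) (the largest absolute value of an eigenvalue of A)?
r(A) ≈ 5.717

The eigenvalues of A are the roots of its characteristic polynomial. With M = A (coefficients from the trace, the sum of principal 2x2 minors, and det A):
  p(λ) = det(λ I - M) = λ^3 + 8λ^2 + 44λ + 60.
No integer candidate from the rational root theorem (±divisors of 60) is a root, so the roots are irrational. The cubic discriminant is Δ = -56752 < 0, so there is one real root and a complex-conjugate pair. p(-2) = -4 and p(-1) = 23 have opposite signs, so a root lies in (-2, -1); Newton's method refines it to λ ≈ -1.8358. Dividing out (λ - (-1.8358)) leaves approximately λ^2 + 6.1642λ + 32.6839. For λ^2 + 6.1642λ + 32.6839 the discriminant is -92.7379. It is negative, so the remaining roots are the complex-conjugate pair λ ≈ -3.0821 ± 4.815i. Their product equals the constant term, so |λ|^2 ≈ 32.6839 and |λ| ≈ 5.717.
Thus the eigenvalues (to 4 decimals) are -1.8358 (modulus 1.8358); -3.0821 ± 4.815i (modulus 5.717). The spectral radius is the largest modulus: r(A) ≈ 5.717. (Cross-check: r(A) ≤ ||A||_2 ≈ 6.7288; equality holds whenever A is normal, though it can also hold for some non-normal A.)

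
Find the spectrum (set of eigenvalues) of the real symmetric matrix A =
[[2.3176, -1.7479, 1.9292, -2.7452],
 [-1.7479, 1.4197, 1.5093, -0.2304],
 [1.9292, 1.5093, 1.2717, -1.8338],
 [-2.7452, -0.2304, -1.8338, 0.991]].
sigma(A) ≈ {-2, -1, 3, 6}

A is real symmetric, so its spectrum consists of real eigenvalues. Expanding the characteristic polynomial of the displayed matrix gives
  det(λ I - A) = p(λ) = λ^4 + (-6)λ^3 + (-7)λ^2 + (36)λ + (36).
Solving p(λ) = 0 yields eigenvalues ≈ -2, -1, 3, 6. (A is shown rounded to 4 decimals, so these recover the underlying integer eigenvalues to within that precision.)
Verification: the trace of A = 6 equals the sum of eigenvalues 6, and det(A) ≈ 35.9997 matches the eigenvalue product 36.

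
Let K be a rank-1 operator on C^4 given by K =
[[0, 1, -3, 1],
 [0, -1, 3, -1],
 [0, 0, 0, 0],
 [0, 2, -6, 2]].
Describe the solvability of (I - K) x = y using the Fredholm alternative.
(I - K) is singular (det(I - K) = 0, i.e. 1 ∈ sigma(K)). (I - K) x = y is solvable iff y ⊥ ker((I - K)^*) = span{(0, 1, -3, 1)}, i.e. iff y_2 - 3y_3 + y_4 = 0. When solvable, the solutions are x = y + c·(1, -1, 0, 2), c arbitrary (ker(I - K) = span{(1, -1, 0, 2)}, dimension 1).

K has rank 1, so it is an outer product K = u v^T: every row of K is a multiple of one row vector. Reading off the entries, u = (1, -1, 0, 2) and v = (0, 1, -3, 1) (row i of K equals u_i·v^T). A rank-one matrix u v^T satisfies K u = u (v·u) and kills the (3)-dimensional subspace v^⊥, so its characteristic polynomial is lambda^3 (lambda - v·u) with v·u = tr K = 1. Hence the eigenvalues of I - K are 1 (multiplicity 3) and 1 - (1) = 0, so det(I - K) = 0. (Direct check: I - K =
[[1, -1, 3, -1],
 [0, 2, -3, 1],
 [0, 0, 1, 0],
 [0, -2, 6, -1]]
has determinant 0.) So 1 is an eigenvalue of K and (I - K) is not invertible. The finite-dimensional Fredholm alternative says: either (I - K) is invertible, or ker(I - K) ≠ {0} and then range(I - K) = ker((I - K)^*)^⊥, with dim ker(I - K) = dim ker((I - K)^*). We are in the second case, so we need both kernels. Kernel of I - K: (I - K) u = u - u (v·u) = u - u = 0, so ker(I - K) = span{u} = span{(1, -1, 0, 2)} (it is exactly 1-dimensional because rank(I - K) = 3). Kernel of the adjoint: K is real, so (I - K)^* = I - K^T = I - v u^T, and (I - v u^T) v = v - v (u·v) = 0; hence ker((I - K)^*) = span{v} = span{(0, 1, -3, 1)}. Therefore (I - K) x = y is solvable iff <y, v> = 0, i.e. iff y_2 - 3y_3 + y_4 = 0. When this holds, K y = u (v·y) = 0, so (I - K) y = y and x = y is a particular solution; the full solution set is the line x = y + c·u = y + c·(1, -1, 0, 2), c ∈ C.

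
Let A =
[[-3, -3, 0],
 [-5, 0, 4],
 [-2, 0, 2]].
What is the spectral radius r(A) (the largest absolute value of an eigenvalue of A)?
r(A) ≈ 5.2325

The eigenvalues of A are the roots of its characteristic polynomial. With M = A (coefficients from the trace, the sum of principal 2x2 minors, and det A):
  p(λ) = det(λ I - M) = λ^3 + λ^2 - 21λ + 6.
No integer candidate from the rational root theorem (±divisors of 6) is a root, so the roots are irrational. The cubic discriminant is Δ = 34221 > 0, so there are three distinct real roots. p(-6) = -48 and p(-5) = 11 have opposite signs, so a root lies in (-6, -5); Newton's method refines it to λ ≈ -5.2325. p(0) = 6 and p(1) = -13 have opposite signs, so a root lies in (0, 1); Newton's method refines it to λ ≈ 0.2909. p(3) = -21 and p(4) = 2 have opposite signs, so a root lies in (3, 4); Newton's method refines it to λ ≈ 3.9416. Check (Vieta): the three roots sum to -1, matching tr M = -1.
Thus the eigenvalues (to 4 decimals) are -5.2325 (modulus 5.2325); 0.2909 (modulus 0.2909); 3.9416 (modulus 3.9416). The spectral radius is the largest modulus: r(A) ≈ 5.2325. (Cross-check: r(A) ≤ ||A||_2 ≈ 7.4708; equality holds whenever A is normal, though it can also hold for some non-normal A.)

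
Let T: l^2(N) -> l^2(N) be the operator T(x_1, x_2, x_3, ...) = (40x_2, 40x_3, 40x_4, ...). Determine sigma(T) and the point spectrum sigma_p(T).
sigma(T) = closed disk {z in C : |z| ≤ 40}; sigma_p(T) = open disk {z in C : |z| < 40}

Note T = 40·V where V is the unit left shift (V x)_k = x_{k+1}; so sigma(T) = 40·sigma(V) and ||T|| = 40||V||. ||T x||^2 = 1600sum_{k≥2} |x_k|^2 ≤ 1600||x||^2, with equality on {x : x_1 = 0}, so ||T|| = 40. For any lambda with |lambda| < 40, set r = lambda/40 (|r| < 1); the vector x = (1, r, r^2, ...) is in l^2 and satisfies T x = 40(r, r^2, ...) = lambda x, so lambda is an eigenvalue. On the boundary |lambda| = 40 the geometric series diverges, so no l^2 eigenvector exists, but these lambda lie in the approximate point spectrum. Hence sigma(T) is the closed disk of radius 40 and sigma_p(T) is the open disk.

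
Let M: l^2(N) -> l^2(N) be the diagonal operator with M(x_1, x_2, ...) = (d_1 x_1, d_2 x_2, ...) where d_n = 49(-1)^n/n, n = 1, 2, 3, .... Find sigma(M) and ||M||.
sigma(M) = {49(-1)^n/n : n ≥ 1} ∪ {0}; ||M|| = 49

A bounded diagonal operator on l^2 with diagonal entries d_n has spectrum equal to the closure of {d_n : n ≥ 1}: every d_n is an eigenvalue (with eigenvector e_n), so {d_n} ⊂ sigma(M); the spectrum is closed, so its closure is too; and for lambda not in the closure, (M - lambda I) has bounded inverse (the diagonal entries 1/(d_n - lambda) are bounded). For our sequence d_n = 49(-1)^n/n, n = 1, 2, 3, ...:
  - {d_n} = {49(-1)^n/n : n ≥ 1}; the only limit point is 0
  - closure = {49(-1)^n/n : n ≥ 1} ∪ {0}
For the norm: a diagonal operator has ||M|| = sup_n |d_n|. Here |d_n| = 49/n is decreasing, so sup_n |d_n| = |d_1| = 49. So ||M|| = 49.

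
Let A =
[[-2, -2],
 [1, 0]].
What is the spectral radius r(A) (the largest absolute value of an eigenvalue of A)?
r(A) = sqrt(2) ≈ 1.4142

The eigenvalues of A are the roots of its characteristic polynomial. With M = A (coefficients from the trace and determinant):
  p(λ) = det(λ I - M) = λ^2 + 2λ + 2.
For λ^2 + 2λ + 2 the discriminant is -4. It is negative, so the roots are the complex-conjugate pair λ = -1 ± (sqrt(4)/2) i ≈ -1 ± 1i. For a conjugate pair the product of the roots equals the constant term, so |λ|^2 = 2 and |λ| = sqrt(2) ≈ 1.4142.
Thus the eigenvalues (to 4 decimals) are -1 ± 1i (modulus 1.4142). The spectral radius is the largest modulus: r(A) = sqrt(2) ≈ 1.4142. (Cross-check: r(A) ≤ ||A||_2 ≈ 2.9208; equality holds whenever A is normal, though it can also hold for some non-normal A.)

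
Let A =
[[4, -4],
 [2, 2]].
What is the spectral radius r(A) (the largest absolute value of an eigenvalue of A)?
r(A) = 4

The eigenvalues of A are the roots of its characteristic polynomial. With M = A (coefficients from the trace and determinant):
  p(λ) = det(λ I - M) = λ^2 - 6λ + 16.
For λ^2 - 6λ + 16 the discriminant is -28. It is negative, so the roots are the complex-conjugate pair λ = 3 ± (sqrt(28)/2) i ≈ 3 ± 2.6458i. For a conjugate pair the product of the roots equals the constant term, so |λ|^2 = 16 and |λ| = sqrt(16) = 4.
Thus the eigenvalues (to 4 decimals) are 3 ± 2.6458i (modulus 4). The spectral radius is the largest modulus: r(A) = 4. (Cross-check: r(A) ≤ ||A||_2 ≈ 5.6569; equality holds whenever A is normal, though it can also hold for some non-normal A.)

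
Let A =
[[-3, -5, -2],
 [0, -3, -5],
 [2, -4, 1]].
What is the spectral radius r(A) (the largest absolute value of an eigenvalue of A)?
r(A) ≈ 5.0525

The eigenvalues of A are the roots of its characteristic polynomial. With M = A (coefficients from the trace, the sum of principal 2x2 minors, and det A):
  p(λ) = det(λ I - M) = λ^3 + 5λ^2 - 13λ - 107.
No integer candidate from the rational root theorem (±divisors of 107) is a root, so the roots are irrational. The cubic discriminant is Δ = -117420 < 0, so there is one real root and a complex-conjugate pair. p(4) = -15 and p(5) = 78 have opposite signs, so a root lies in (4, 5); Newton's method refines it to λ ≈ 4.1916. Dividing out (λ - (4.1916)) leaves approximately λ^2 + 9.1916λ + 25.5273. For λ^2 + 9.1916λ + 25.5273 the discriminant is -17.6241. It is negative, so the remaining roots are the complex-conjugate pair λ ≈ -4.5958 ± 2.0991i. Their product equals the constant term, so |λ|^2 ≈ 25.5273 and |λ| ≈ 5.0525.
Thus the eigenvalues (to 4 decimals) are 4.1916 (modulus 4.1916); -4.5958 ± 2.0991i (modulus 5.0525). The spectral radius is the largest modulus: r(A) ≈ 5.0525. (Cross-check: r(A) ≤ ||A||_2 ≈ 8.078; equality holds whenever A is normal, though it can also hold for some non-normal A.)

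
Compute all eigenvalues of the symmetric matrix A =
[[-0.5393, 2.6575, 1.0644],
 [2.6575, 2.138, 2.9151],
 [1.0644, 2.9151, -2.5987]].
sigma(A) ≈ {-4, -2, 5}

A is real symmetric, so its spectrum consists of real eigenvalues. Expanding the characteristic polynomial of the displayed matrix gives
  det(λ I - A) = p(λ) = λ^3 + (1)λ^2 + (-22)λ + (-40.0014).
Solving p(λ) = 0 yields eigenvalues ≈ -4, -2, 5. (A is shown rounded to 4 decimals, so these recover the underlying integer eigenvalues to within that precision.)
Verification: the trace of A = -1 equals the sum of eigenvalues -1, and det(A) ≈ 40.0014 matches the eigenvalue product 40.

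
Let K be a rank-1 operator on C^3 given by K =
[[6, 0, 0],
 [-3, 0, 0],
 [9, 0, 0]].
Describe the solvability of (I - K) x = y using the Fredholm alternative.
(I - K) is invertible (det(I - K) = -5 ≠ 0), so for every y in C^3 the equation (I - K) x = y has a unique solution.

K has rank 1, so it is an outer product K = u v^T: every row of K is a multiple of one row vector. Reading off the entries, u = (-2, 1, -3) and v = (-3, 0, 0) (row i of K equals u_i·v^T). A rank-one matrix u v^T satisfies K u = u (v·u) and kills the (2)-dimensional subspace v^⊥, so its characteristic polynomial is lambda^2 (lambda - v·u) with v·u = tr K = 6. Hence the eigenvalues of I - K are 1 (multiplicity 2) and 1 - (6) = -5, so det(I - K) = -5. (Direct check: I - K =
[[-5, 0, 0],
 [3, 1, 0],
 [-9, 0, 1]]
has determinant -5.) The finite-dimensional Fredholm alternative says: either (I - K) is invertible, or ker(I - K) ≠ {0} and then range(I - K) = ker((I - K)^*)^⊥, with dim ker(I - K) = dim ker((I - K)^*). Since det(I - K) ≠ 0, 1 is not an eigenvalue of K and ker(I - K) = {0}, so we are in the first case: for every y there is a unique x = (I - K)^(-1) y. Explicitly, by the Sherman–Morrison formula, (I - u v^T)^(-1) = I + u v^T/(1 - v·u), i.e. (I - K)^(-1) = I + K/(-5).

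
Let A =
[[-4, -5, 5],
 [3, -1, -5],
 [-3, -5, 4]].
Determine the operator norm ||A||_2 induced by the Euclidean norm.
||A||_2 ≈ 11.4883 (= sqrt(largest eigenvalue of A^T A))

||A||_2 = sigma_max(A) = sqrt(lambda_max(A^T A)). Form the symmetric matrix M = A^T A =
[[34, 32, -47],
 [32, 51, -40],
 [-47, -40, 66]].
Its characteristic polynomial (trace, sum of principal 2x2 minors, determinant of M give the coefficients) is
  p(λ) = det(λ I - M) = λ^3 - 151λ^2 + 2511λ - 121.
No integer candidate from the rational root theorem (±divisors of 121) is a root, so the roots are irrational. The cubic discriminant is Δ = 79593457664 > 0, so there are three distinct real roots. p(0) = -121 and p(1) = 2240 have opposite signs, so a root lies in (0, 1); Newton's method refines it to λ ≈ 0.0483. p(18) = 1985 and p(19) = -64 have opposite signs, so a root lies in (18, 19); Newton's method refines it to λ ≈ 18.9701. p(131) = -14400 and p(132) = 275 have opposite signs, so a root lies in (131, 132); Newton's method refines it to λ ≈ 131.9816. Check (Vieta): the three roots sum to 151, matching tr M = 151.
So the eigenvalues of A^T A are ≈ 0.0483, 18.9701, 131.9816 (all ≥ 0, as they must be for A^T A). The largest is λ_max ≈ 131.9816, hence ||A||_2 = sqrt(λ_max) ≈ 11.4883.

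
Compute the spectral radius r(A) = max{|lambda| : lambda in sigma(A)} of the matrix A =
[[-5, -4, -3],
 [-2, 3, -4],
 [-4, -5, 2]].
r(A) ≈ 8.2585

The eigenvalues of A are the roots of its characteristic polynomial. With M = A (coefficients from the trace, the sum of principal 2x2 minors, and det A):
  p(λ) = det(λ I - M) = λ^3 - 59λ + 76.
No integer candidate from the rational root theorem (±divisors of 76) is a root, so the roots are irrational. The cubic discriminant is Δ = 665564 > 0, so there are three distinct real roots. p(-9) = -122 and p(-8) = 36 have opposite signs, so a root lies in (-9, -8); Newton's method refines it to λ ≈ -8.2585. p(1) = 18 and p(2) = -34 have opposite signs, so a root lies in (1, 2); Newton's method refines it to λ ≈ 1.3278. p(6) = -62 and p(7) = 6 have opposite signs, so a root lies in (6, 7); Newton's method refines it to λ ≈ 6.9307. Check (Vieta): the three roots sum to 0, matching tr M = 0.
Thus the eigenvalues (to 4 decimals) are -8.2585 (modulus 8.2585); 1.3278 (modulus 1.3278); 6.9307 (modulus 6.9307). The spectral radius is the largest modulus: r(A) ≈ 8.2585. (Cross-check: r(A) ≤ ||A||_2 ≈ 9.0424; equality holds whenever A is normal, though it can also hold for some non-normal A.)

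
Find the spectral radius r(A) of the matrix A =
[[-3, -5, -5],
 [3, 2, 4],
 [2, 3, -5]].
r(A) ≈ 6.0412

The eigenvalues of A are the roots of its characteristic polynomial. With M = A (coefficients from the trace, the sum of principal 2x2 minors, and det A):
  p(λ) = det(λ I - M) = λ^3 + 6λ^2 + 12λ + 74.
No integer candidate from the rational root theorem (±divisors of 74) is a root, so the roots are irrational. The cubic discriminant is Δ = -117612 < 0, so there is one real root and a complex-conjugate pair. p(-7) = -59 and p(-6) = 2 have opposite signs, so a root lies in (-7, -6); Newton's method refines it to λ ≈ -6.0412. Dividing out (λ - (-6.0412)) leaves approximately λ^2 - 0.0412λ + 12.2491. For λ^2 - 0.0412λ + 12.2491 the discriminant is -48.9949. It is negative, so the remaining roots are the complex-conjugate pair λ ≈ 0.0206 ± 3.4998i. Their product equals the constant term, so |λ|^2 ≈ 12.2491 and |λ| ≈ 3.4999.
Thus the eigenvalues (to 4 decimals) are -6.0412 (modulus 6.0412); 0.0206 ± 3.4998i (modulus 3.4999). The spectral radius is the largest modulus: r(A) ≈ 6.0412. (Cross-check: r(A) ≤ ||A||_2 ≈ 9.3295; equality holds whenever A is normal, though it can also hold for some non-normal A.)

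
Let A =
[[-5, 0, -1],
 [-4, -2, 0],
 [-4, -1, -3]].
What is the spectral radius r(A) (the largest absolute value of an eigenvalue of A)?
r(A) ≈ 6.4296

The eigenvalues of A are the roots of its characteristic polynomial. With M = A (coefficients from the trace, the sum of principal 2x2 minors, and det A):
  p(λ) = det(λ I - M) = λ^3 + 10λ^2 + 27λ + 26.
No integer candidate from the rational root theorem (±divisors of 26) is a root, so the roots are irrational. The cubic discriminant is Δ = -1724 < 0, so there is one real root and a complex-conjugate pair. p(-7) = -16 and p(-6) = 8 have opposite signs, so a root lies in (-7, -6); Newton's method refines it to λ ≈ -6.4296. Dividing out (λ - (-6.4296)) leaves approximately λ^2 + 3.5704λ + 4.0438. For λ^2 + 3.5704λ + 4.0438 the discriminant is -3.4275. It is negative, so the remaining roots are the complex-conjugate pair λ ≈ -1.7852 ± 0.9257i. Their product equals the constant term, so |λ|^2 ≈ 4.0438 and |λ| ≈ 2.0109.
Thus the eigenvalues (to 4 decimals) are -6.4296 (modulus 6.4296); -1.7852 ± 0.9257i (modulus 2.0109). The spectral radius is the largest modulus: r(A) ≈ 6.4296. (Cross-check: r(A) ≤ ||A||_2 ≈ 8.0648; equality holds whenever A is normal, though it can also hold for some non-normal A.)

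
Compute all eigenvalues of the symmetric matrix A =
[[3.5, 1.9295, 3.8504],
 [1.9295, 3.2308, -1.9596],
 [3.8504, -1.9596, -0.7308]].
sigma(A) ≈ {-4, 4, 6}

A is real symmetric, so its spectrum consists of real eigenvalues. Expanding the characteristic polynomial of the displayed matrix gives
  det(λ I - A) = p(λ) = λ^3 + (-6)λ^2 + (-16)λ + (95.9987).
Solving p(λ) = 0 yields eigenvalues ≈ -4, 4, 6. (A is shown rounded to 4 decimals, so these recover the underlying integer eigenvalues to within that precision.)
Verification: the trace of A = 6 equals the sum of eigenvalues 6, and det(A) ≈ -95.9987 matches the eigenvalue product -96.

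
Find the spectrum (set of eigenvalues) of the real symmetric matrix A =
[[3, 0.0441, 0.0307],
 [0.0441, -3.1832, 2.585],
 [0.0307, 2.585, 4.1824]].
sigma(A) ≈ {-4, 3, 5}

A is real symmetric, so its spectrum consists of real eigenvalues. Expanding the characteristic polynomial of the displayed matrix gives
  det(λ I - A) = p(λ) = λ^3 + (-4)λ^2 + (-17)λ + (60.0011).
Solving p(λ) = 0 yields eigenvalues ≈ -4, 3, 5. (A is shown rounded to 4 decimals, so these recover the underlying integer eigenvalues to within that precision.)
Verification: the trace of A = 4 equals the sum of eigenvalues 4, and det(A) ≈ -60.0011 matches the eigenvalue product -60.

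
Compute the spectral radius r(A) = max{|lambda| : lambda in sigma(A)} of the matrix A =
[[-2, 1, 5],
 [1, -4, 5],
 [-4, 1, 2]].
r(A) ≈ 4.9091

The eigenvalues of A are the roots of its characteristic polynomial. With M = A (coefficients from the trace, the sum of principal 2x2 minors, and det A):
  p(λ) = det(λ I - M) = λ^3 + 4λ^2 + 10λ + 71.
No integer candidate from the rational root theorem (±divisors of 71) is a root, so the roots are irrational. The cubic discriminant is Δ = -105563 < 0, so there is one real root and a complex-conjugate pair. p(-5) = -4 and p(-4) = 31 have opposite signs, so a root lies in (-5, -4); Newton's method refines it to λ ≈ -4.9091. Dividing out (λ - (-4.9091)) leaves approximately λ^2 - 0.9091λ + 14.4629. For λ^2 - 0.9091λ + 14.4629 the discriminant is -57.0252. It is negative, so the remaining roots are the complex-conjugate pair λ ≈ 0.4546 ± 3.7758i. Their product equals the constant term, so |λ|^2 ≈ 14.4629 and |λ| ≈ 3.803.
Thus the eigenvalues (to 4 decimals) are -4.9091 (modulus 4.9091); 0.4546 ± 3.7758i (modulus 3.803). The spectral radius is the largest modulus: r(A) ≈ 4.9091. (Cross-check: r(A) ≤ ||A||_2 ≈ 7.786; equality holds whenever A is normal, though it can also hold for some non-normal A.)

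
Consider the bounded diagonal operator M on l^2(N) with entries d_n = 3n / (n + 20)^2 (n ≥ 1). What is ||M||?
||M|| = 3/80 (attained at n = 20)

For M diagonal, ||M|| = sup_n |d_n|. Treat f(x) = 3x / (x + 20)^2 for real x > 0. By the quotient rule, f'(x) = 3(20 - x)/(x + 20)^3, which is positive for x < 20 and negative for x > 20. So f has a unique maximum at x = 20, and since 20 is a positive integer, the supremum over n ≥ 1 is attained at n = 20: d_20 = 3·20/(20 + 20)^2 = 3·20/1600 = 3/80. Hence ||M|| = 3/80.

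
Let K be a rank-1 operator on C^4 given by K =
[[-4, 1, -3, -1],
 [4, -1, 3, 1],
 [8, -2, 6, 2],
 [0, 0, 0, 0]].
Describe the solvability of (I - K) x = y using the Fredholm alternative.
(I - K) is singular (det(I - K) = 0, i.e. 1 ∈ sigma(K)). (I - K) x = y is solvable iff y ⊥ ker((I - K)^*) = span{(-4, 1, -3, -1)}, i.e. iff -4y_1 + y_2 - 3y_3 - y_4 = 0. When solvable, the solutions are x = y + c·(1, -1, -2, 0), c arbitrary (ker(I - K) = span{(1, -1, -2, 0)}, dimension 1).

K has rank 1, so it is an outer product K = u v^T: every row of K is a multiple of one row vector. Reading off the entries, u = (1, -1, -2, 0) and v = (-4, 1, -3, -1) (row i of K equals u_i·v^T). A rank-one matrix u v^T satisfies K u = u (v·u) and kills the (3)-dimensional subspace v^⊥, so its characteristic polynomial is lambda^3 (lambda - v·u) with v·u = tr K = 1. Hence the eigenvalues of I - K are 1 (multiplicity 3) and 1 - (1) = 0, so det(I - K) = 0. (Direct check: I - K =
[[5, -1, 3, 1],
 [-4, 2, -3, -1],
 [-8, 2, -5, -2],
 [0, 0, 0, 1]]
has determinant 0.) So 1 is an eigenvalue of K and (I - K) is not invertible. The finite-dimensional Fredholm alternative says: either (I - K) is invertible, or ker(I - K) ≠ {0} and then range(I - K) = ker((I - K)^*)^⊥, with dim ker(I - K) = dim ker((I - K)^*). We are in the second case, so we need both kernels. Kernel of I - K: (I - K) u = u - u (v·u) = u - u = 0, so ker(I - K) = span{u} = span{(1, -1, -2, 0)} (it is exactly 1-dimensional because rank(I - K) = 3). Kernel of the adjoint: K is real, so (I - K)^* = I - K^T = I - v u^T, and (I - v u^T) v = v - v (u·v) = 0; hence ker((I - K)^*) = span{v} = span{(-4, 1, -3, -1)}. Therefore (I - K) x = y is solvable iff <y, v> = 0, i.e. iff -4y_1 + y_2 - 3y_3 - y_4 = 0. When this holds, K y = u (v·y) = 0, so (I - K) y = y and x = y is a particular solution; the full solution set is the line x = y + c·u = y + c·(1, -1, -2, 0), c ∈ C.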